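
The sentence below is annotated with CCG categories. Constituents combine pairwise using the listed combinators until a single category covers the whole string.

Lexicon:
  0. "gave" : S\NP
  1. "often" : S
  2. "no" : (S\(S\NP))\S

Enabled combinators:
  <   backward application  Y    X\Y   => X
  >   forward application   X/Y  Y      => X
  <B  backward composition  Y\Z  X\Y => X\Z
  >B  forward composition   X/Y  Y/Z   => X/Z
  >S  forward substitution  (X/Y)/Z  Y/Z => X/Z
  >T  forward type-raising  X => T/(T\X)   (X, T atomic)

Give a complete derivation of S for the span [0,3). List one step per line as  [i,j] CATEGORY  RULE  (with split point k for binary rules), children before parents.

[0,1] S\NP  lex  "gave"
[1,2] S  lex  "often"
[2,3] (S\(S\NP))\S  lex  "no"
[1,3] S\(S\NP)  <  k=2
[0,3] S  <  k=1

[0,3] S   <
  [0,1] "gave" : S\NP
  [1,3] S\(S\NP)   <
    [1,2] "often" : S
    [2,3] "no" : (S\(S\NP))\S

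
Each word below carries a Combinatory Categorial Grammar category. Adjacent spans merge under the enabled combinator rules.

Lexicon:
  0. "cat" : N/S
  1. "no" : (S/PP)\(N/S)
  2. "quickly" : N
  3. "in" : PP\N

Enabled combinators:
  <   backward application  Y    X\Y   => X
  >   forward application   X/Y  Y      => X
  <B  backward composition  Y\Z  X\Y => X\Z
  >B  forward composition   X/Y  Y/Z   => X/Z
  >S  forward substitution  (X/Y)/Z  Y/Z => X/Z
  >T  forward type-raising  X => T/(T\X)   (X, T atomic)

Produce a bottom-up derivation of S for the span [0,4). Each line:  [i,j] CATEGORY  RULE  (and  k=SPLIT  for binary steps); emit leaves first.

[0,1] N/S  lex  "cat"
[1,2] (S/PP)\(N/S)  lex  "no"
[0,2] S/PP  <  k=1
[2,3] N  lex  "quickly"
[2,3] PP/(PP\N)  >T
[3,4] PP\N  lex  "in"
[2,4] PP  >  k=3
[0,4] S  >  k=2

[0,4] S   >
  [0,2] S/PP   <
    [0,1] "cat" : N/S
    [1,2] "no" : (S/PP)\(N/S)
  [2,4] PP   >
    [2,3] PP/(PP\N)   >T
      [2,3] "quickly" : N
    [3,4] "in" : PP\N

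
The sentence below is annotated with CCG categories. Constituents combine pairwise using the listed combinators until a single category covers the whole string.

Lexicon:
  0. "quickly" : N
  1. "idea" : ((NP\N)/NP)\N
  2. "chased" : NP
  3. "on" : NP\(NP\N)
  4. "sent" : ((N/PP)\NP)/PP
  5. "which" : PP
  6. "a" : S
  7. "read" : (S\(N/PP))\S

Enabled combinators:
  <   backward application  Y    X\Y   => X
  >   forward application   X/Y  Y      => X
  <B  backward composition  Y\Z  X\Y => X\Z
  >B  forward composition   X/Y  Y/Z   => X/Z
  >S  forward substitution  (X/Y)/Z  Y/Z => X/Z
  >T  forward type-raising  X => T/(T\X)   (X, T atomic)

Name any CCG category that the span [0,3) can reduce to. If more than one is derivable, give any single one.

[0,8] S   <
  [0,6] N/PP   <
    [0,4] NP   <
      [0,3] NP\N   >
        [0,2] (NP\N)/NP   <
          [0,1] "quickly" : N
          [1,2] "idea" : ((NP\N)/NP)\N
        [2,3] "chased" : NP
      [3,4] "on" : NP\(NP\N)
    [4,6] (N/PP)\NP   >
      [4,5] "sent" : ((N/PP)\NP)/PP
      [5,6] "which" : PP
  [6,8] S\(N/PP)   <
    [6,7] "a" : S
    [7,8] "read" : (S\(N/PP))\S

NP\N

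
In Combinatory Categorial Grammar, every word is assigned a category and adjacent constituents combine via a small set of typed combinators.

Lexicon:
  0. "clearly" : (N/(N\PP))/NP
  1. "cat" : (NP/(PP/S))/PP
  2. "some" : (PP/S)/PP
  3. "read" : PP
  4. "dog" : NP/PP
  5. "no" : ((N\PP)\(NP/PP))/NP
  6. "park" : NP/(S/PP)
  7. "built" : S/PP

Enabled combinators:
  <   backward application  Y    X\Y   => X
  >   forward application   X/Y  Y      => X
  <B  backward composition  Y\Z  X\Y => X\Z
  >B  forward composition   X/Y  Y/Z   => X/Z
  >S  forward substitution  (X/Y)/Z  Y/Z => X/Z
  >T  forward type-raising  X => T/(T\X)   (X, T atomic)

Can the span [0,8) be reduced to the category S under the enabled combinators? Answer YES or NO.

(N/(N\PP))/NP (NP/(PP/S))/PP (PP/S)/PP PP NP/PP ((N\PP)\(NP/PP))/NP NP/(S/PP) S/PP
CKY chart[0,8] = {(N/(N\PP))/(PP\N), N, N/(N\N), NP/(NP\N), PP/(PP\N), S/(S\N)}; S ∉ chart

NO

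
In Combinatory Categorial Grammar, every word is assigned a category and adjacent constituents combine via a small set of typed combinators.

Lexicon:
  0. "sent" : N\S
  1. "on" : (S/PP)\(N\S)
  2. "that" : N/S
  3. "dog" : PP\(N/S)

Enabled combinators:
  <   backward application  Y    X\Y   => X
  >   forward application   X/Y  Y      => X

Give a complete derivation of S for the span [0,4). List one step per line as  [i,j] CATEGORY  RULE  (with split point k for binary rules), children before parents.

[0,4] S   >
  [0,2] S/PP   <
    [0,1] "sent" : N\S
    [1,2] "on" : (S/PP)\(N\S)
  [2,4] PP   <
    [2,3] "that" : N/S
    [3,4] "dog" : PP\(N/S)

[0,1] N\S  lex  "sent"
[1,2] (S/PP)\(N\S)  lex  "on"
[0,2] S/PP  <  k=1
[2,3] N/S  lex  "that"
[3,4] PP\(N/S)  lex  "dog"
[2,4] PP  <  k=3
[0,4] S  >  k=2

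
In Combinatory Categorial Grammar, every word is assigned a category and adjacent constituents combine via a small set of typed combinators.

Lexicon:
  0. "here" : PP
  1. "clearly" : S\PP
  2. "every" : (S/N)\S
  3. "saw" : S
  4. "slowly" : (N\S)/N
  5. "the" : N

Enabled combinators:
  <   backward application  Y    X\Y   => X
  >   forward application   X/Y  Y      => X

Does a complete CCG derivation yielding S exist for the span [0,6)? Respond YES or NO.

[0,6] S   >
  [0,3] S/N   <
    [0,2] S   <
      [0,1] "here" : PP
      [1,2] "clearly" : S\PP
    [2,3] "every" : (S/N)\S
  [3,6] N   <
    [3,4] "saw" : S
    [4,6] N\S   >
      [4,5] "slowly" : (N\S)/N
      [5,6] "the" : N

YES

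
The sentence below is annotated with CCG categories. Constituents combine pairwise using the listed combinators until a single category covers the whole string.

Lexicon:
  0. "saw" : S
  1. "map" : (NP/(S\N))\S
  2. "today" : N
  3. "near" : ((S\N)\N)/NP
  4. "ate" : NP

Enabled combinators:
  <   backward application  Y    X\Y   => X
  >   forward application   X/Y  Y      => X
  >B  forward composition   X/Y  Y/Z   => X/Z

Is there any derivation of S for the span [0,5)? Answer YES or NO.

NO

S (NP/(S\N))\S N ((S\N)\N)/NP NP
CKY chart[0,5] = {NP}; S ∉ chart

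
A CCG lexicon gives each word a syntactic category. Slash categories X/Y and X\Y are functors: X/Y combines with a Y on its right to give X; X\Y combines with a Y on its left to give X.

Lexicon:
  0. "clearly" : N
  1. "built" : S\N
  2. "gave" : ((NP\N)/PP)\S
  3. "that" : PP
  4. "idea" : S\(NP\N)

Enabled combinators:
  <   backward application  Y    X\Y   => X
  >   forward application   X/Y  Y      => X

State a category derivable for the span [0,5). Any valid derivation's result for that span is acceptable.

S

[0,5] S   <
  [0,4] NP\N   >
    [0,3] (NP\N)/PP   <
      [0,2] S   <
        [0,1] "clearly" : N
        [1,2] "built" : S\N
      [2,3] "gave" : ((NP\N)/PP)\S
    [3,4] "that" : PP
  [4,5] "idea" : S\(NP\N)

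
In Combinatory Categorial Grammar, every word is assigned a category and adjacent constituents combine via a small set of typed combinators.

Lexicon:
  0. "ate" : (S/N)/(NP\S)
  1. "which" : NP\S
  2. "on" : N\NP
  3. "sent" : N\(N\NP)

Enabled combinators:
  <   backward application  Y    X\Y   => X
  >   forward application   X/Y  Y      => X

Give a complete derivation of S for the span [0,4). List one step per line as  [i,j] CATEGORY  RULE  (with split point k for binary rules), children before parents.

[0,4] S   >
  [0,2] S/N   >
    [0,1] "ate" : (S/N)/(NP\S)
    [1,2] "which" : NP\S
  [2,4] N   <
    [2,3] "on" : N\NP
    [3,4] "sent" : N\(N\NP)

[0,1] (S/N)/(NP\S)  lex  "ate"
[1,2] NP\S  lex  "which"
[0,2] S/N  >  k=1
[2,3] N\NP  lex  "on"
[3,4] N\(N\NP)  lex  "sent"
[2,4] N  <  k=3
[0,4] S  >  k=2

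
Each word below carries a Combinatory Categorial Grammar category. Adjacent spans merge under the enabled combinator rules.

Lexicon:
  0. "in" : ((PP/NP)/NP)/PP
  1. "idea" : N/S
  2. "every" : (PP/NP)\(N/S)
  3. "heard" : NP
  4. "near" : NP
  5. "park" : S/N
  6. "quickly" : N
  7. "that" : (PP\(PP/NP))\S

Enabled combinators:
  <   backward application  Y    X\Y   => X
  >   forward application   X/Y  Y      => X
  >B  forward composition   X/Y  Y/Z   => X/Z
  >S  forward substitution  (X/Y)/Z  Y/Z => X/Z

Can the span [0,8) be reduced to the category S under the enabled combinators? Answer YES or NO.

NO

((PP/NP)/NP)/PP N/S (PP/NP)\(N/S) NP NP S/N N (PP\(PP/NP))\S
CKY chart[0,8] = {PP}; S ∉ chart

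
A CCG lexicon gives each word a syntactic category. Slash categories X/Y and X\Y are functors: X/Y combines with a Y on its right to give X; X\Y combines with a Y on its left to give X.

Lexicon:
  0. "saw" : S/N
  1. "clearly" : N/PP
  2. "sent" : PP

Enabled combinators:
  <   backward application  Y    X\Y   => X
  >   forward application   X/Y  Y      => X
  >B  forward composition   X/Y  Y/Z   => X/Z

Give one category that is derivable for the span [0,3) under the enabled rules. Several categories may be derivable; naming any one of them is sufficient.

[0,3] S   >
  [0,1] "saw" : S/N
  [1,3] N   >
    [1,2] "clearly" : N/PP
    [2,3] "sent" : PP

S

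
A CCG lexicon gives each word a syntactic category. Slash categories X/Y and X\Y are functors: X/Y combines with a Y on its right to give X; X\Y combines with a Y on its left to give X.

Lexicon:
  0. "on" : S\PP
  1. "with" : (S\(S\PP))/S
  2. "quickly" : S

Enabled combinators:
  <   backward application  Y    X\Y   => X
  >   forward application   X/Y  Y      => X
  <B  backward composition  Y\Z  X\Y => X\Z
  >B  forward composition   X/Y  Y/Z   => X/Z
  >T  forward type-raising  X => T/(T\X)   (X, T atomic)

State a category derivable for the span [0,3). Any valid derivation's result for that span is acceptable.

S

[0,3] S   <
  [0,1] "on" : S\PP
  [1,3] S\(S\PP)   >
    [1,2] "with" : (S\(S\PP))/S
    [2,3] "quickly" : S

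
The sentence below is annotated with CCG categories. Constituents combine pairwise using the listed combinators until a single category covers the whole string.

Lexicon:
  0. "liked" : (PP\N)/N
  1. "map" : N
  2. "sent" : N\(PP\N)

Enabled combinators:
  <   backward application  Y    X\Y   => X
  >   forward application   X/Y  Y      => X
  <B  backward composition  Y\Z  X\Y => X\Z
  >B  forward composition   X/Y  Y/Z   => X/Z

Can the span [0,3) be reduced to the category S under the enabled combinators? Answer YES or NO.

(PP\N)/N N N\(PP\N)
CKY chart[0,3] = {N}; S ∉ chart

NO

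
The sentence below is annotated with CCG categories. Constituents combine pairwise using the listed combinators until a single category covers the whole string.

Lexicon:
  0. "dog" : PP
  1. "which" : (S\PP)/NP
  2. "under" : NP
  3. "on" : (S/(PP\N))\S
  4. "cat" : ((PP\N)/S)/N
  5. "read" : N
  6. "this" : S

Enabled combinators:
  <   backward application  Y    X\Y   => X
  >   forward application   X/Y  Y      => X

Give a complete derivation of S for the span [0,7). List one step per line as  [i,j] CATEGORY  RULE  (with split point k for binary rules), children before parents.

[0,7] S   >
  [0,4] S/(PP\N)   <
    [0,3] S   <
      [0,1] "dog" : PP
      [1,3] S\PP   >
        [1,2] "which" : (S\PP)/NP
        [2,3] "under" : NP
    [3,4] "on" : (S/(PP\N))\S
  [4,7] PP\N   >
    [4,6] (PP\N)/S   >
      [4,5] "cat" : ((PP\N)/S)/N
      [5,6] "read" : N
    [6,7] "this" : S

[0,1] PP  lex  "dog"
[1,2] (S\PP)/NP  lex  "which"
[2,3] NP  lex  "under"
[1,3] S\PP  >  k=2
[0,3] S  <  k=1
[3,4] (S/(PP\N))\S  lex  "on"
[0,4] S/(PP\N)  <  k=3
[4,5] ((PP\N)/S)/N  lex  "cat"
[5,6] N  lex  "read"
[4,6] (PP\N)/S  >  k=5
[6,7] S  lex  "this"
[4,7] PP\N  >  k=6
[0,7] S  >  k=4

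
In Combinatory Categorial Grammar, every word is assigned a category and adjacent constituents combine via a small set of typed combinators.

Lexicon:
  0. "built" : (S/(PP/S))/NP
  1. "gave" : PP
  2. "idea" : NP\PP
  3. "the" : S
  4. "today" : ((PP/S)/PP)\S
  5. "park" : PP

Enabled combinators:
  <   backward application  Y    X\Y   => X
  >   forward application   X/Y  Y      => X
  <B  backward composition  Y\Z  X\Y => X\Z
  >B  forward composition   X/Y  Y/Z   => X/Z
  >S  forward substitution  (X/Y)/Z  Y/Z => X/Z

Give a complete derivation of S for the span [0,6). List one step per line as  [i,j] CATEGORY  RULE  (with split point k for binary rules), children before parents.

[0,6] S   >
  [0,3] S/(PP/S)   >
    [0,1] "built" : (S/(PP/S))/NP
    [1,3] NP   <
      [1,2] "gave" : PP
      [2,3] "idea" : NP\PP
  [3,6] PP/S   >
    [3,5] (PP/S)/PP   <
      [3,4] "the" : S
      [4,5] "today" : ((PP/S)/PP)\S
    [5,6] "park" : PP

[0,1] (S/(PP/S))/NP  lex  "built"
[1,2] PP  lex  "gave"
[2,3] NP\PP  lex  "idea"
[1,3] NP  <  k=2
[0,3] S/(PP/S)  >  k=1
[3,4] S  lex  "the"
[4,5] ((PP/S)/PP)\S  lex  "today"
[3,5] (PP/S)/PP  <  k=4
[5,6] PP  lex  "park"
[3,6] PP/S  >  k=5
[0,6] S  >  k=3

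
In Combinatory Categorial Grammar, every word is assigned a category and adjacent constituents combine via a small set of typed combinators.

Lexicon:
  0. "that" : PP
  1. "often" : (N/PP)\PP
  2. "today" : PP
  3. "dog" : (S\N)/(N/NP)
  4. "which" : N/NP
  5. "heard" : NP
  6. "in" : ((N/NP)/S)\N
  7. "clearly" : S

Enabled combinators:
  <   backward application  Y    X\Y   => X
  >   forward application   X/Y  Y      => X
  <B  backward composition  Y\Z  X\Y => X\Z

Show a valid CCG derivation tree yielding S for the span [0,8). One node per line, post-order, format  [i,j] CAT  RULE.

[0,1] PP  lex  "that"
[1,2] (N/PP)\PP  lex  "often"
[0,2] N/PP  <  k=1
[2,3] PP  lex  "today"
[0,3] N  >  k=2
[3,4] (S\N)/(N/NP)  lex  "dog"
[4,5] N/NP  lex  "which"
[5,6] NP  lex  "heard"
[4,6] N  >  k=5
[6,7] ((N/NP)/S)\N  lex  "in"
[4,7] (N/NP)/S  <  k=6
[7,8] S  lex  "clearly"
[4,8] N/NP  >  k=7
[3,8] S\N  >  k=4
[0,8] S  <  k=3

[0,8] S   <
  [0,3] N   >
    [0,2] N/PP   <
      [0,1] "that" : PP
      [1,2] "often" : (N/PP)\PP
    [2,3] "today" : PP
  [3,8] S\N   >
    [3,4] "dog" : (S\N)/(N/NP)
    [4,8] N/NP   >
      [4,7] (N/NP)/S   <
        [4,6] N   >
          [4,5] "which" : N/NP
          [5,6] "heard" : NP
        [6,7] "in" : ((N/NP)/S)\N
      [7,8] "clearly" : S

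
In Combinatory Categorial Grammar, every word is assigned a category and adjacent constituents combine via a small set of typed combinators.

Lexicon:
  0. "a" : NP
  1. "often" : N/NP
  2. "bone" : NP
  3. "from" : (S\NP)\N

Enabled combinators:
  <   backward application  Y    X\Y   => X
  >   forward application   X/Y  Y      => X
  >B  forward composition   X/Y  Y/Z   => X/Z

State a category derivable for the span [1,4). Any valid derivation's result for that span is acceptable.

[0,4] S   <
  [0,1] "a" : NP
  [1,4] S\NP   <
    [1,3] N   >
      [1,2] "often" : N/NP
      [2,3] "bone" : NP
    [3,4] "from" : (S\NP)\N

S\NP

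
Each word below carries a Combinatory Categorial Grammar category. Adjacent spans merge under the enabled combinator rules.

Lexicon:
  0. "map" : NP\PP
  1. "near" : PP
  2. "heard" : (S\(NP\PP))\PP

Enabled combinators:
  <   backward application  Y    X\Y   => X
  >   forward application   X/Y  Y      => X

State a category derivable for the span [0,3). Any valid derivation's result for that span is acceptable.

S

[0,3] S   <
  [0,1] "map" : NP\PP
  [1,3] S\(NP\PP)   <
    [1,2] "near" : PP
    [2,3] "heard" : (S\(NP\PP))\PP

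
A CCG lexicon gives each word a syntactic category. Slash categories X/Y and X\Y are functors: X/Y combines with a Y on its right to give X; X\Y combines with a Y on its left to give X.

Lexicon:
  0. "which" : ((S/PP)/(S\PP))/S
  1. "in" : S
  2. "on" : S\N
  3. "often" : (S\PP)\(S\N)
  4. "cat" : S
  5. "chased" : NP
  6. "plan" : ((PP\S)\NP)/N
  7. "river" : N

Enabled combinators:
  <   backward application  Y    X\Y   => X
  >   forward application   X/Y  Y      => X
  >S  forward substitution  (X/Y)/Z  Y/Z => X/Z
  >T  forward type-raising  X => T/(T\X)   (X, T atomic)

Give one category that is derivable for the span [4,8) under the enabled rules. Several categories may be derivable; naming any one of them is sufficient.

[0,8] S   >
  [0,4] S/PP   >
    [0,2] (S/PP)/(S\PP)   >
      [0,1] "which" : ((S/PP)/(S\PP))/S
      [1,2] "in" : S
    [2,4] S\PP   <
      [2,3] "on" : S\N
      [3,4] "often" : (S\PP)\(S\N)
  [4,8] PP   >
    [4,5] PP/(PP\S)   >T
      [4,5] "cat" : S
    [5,8] PP\S   <
      [5,6] "chased" : NP
      [6,8] (PP\S)\NP   >
        [6,7] "plan" : ((PP\S)\NP)/N
        [7,8] "river" : N

PP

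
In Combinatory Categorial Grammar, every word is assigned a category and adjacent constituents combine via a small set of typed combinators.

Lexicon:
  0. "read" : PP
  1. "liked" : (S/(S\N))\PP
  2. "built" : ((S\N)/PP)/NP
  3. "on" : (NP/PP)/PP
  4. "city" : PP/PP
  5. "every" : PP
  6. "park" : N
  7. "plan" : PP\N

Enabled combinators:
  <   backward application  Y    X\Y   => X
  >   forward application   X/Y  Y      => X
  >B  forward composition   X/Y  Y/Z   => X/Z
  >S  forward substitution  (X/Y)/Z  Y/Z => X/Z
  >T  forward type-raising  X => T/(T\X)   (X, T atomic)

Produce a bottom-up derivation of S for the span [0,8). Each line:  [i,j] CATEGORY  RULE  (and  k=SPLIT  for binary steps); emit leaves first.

[0,8] S   >
  [0,2] S/(S\N)   <
    [0,1] "read" : PP
    [1,2] "liked" : (S/(S\N))\PP
  [2,8] S\N   >
    [2,6] (S\N)/PP   >
      [2,3] "built" : ((S\N)/PP)/NP
      [3,6] NP   >
        [3,5] NP/PP   >S
          [3,4] "on" : (NP/PP)/PP
          [4,5] "city" : PP/PP
        [5,6] "every" : PP
    [6,8] PP   >
      [6,7] PP/(PP\N)   >T
        [6,7] "park" : N
      [7,8] "plan" : PP\N

[0,1] PP  lex  "read"
[1,2] (S/(S\N))\PP  lex  "liked"
[0,2] S/(S\N)  <  k=1
[2,3] ((S\N)/PP)/NP  lex  "built"
[3,4] (NP/PP)/PP  lex  "on"
[4,5] PP/PP  lex  "city"
[3,5] NP/PP  >S  k=4
[5,6] PP  lex  "every"
[3,6] NP  >  k=5
[2,6] (S\N)/PP  >  k=3
[6,7] N  lex  "park"
[6,7] PP/(PP\N)  >T
[7,8] PP\N  lex  "plan"
[6,8] PP  >  k=7
[2,8] S\N  >  k=6
[0,8] S  >  k=2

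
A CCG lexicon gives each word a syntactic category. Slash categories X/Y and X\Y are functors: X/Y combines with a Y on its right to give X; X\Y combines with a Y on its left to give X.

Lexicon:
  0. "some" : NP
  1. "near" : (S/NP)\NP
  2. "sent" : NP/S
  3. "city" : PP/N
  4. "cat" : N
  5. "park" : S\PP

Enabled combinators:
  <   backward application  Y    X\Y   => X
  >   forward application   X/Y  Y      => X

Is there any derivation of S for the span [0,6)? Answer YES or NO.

[0,6] S   >
  [0,2] S/NP   <
    [0,1] "some" : NP
    [1,2] "near" : (S/NP)\NP
  [2,6] NP   >
    [2,3] "sent" : NP/S
    [3,6] S   <
      [3,5] PP   >
        [3,4] "city" : PP/N
        [4,5] "cat" : N
      [5,6] "park" : S\PP

YES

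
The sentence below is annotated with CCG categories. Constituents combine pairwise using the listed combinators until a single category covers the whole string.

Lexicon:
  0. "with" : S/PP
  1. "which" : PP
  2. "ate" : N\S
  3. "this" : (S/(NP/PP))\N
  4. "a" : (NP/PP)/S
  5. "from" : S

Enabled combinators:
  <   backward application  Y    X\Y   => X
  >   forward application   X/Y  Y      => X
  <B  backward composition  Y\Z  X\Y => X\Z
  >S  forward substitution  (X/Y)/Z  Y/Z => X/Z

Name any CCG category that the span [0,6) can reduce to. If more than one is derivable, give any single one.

S

[0,6] S   >
  [0,4] S/(NP/PP)   <
    [0,3] N   <
      [0,2] S   >
        [0,1] "with" : S/PP
        [1,2] "which" : PP
      [2,3] "ate" : N\S
    [3,4] "this" : (S/(NP/PP))\N
  [4,6] NP/PP   >
    [4,5] "a" : (NP/PP)/S
    [5,6] "from" : S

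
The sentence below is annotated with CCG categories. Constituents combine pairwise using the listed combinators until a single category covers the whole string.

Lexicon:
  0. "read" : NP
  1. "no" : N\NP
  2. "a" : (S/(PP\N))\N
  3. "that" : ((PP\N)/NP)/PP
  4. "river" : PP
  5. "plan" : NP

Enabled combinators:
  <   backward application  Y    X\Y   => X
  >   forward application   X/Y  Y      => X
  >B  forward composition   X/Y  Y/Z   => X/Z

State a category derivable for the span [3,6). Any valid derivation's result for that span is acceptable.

PP\N

[0,6] S   >
  [0,3] S/(PP\N)   <
    [0,2] N   <
      [0,1] "read" : NP
      [1,2] "no" : N\NP
    [2,3] "a" : (S/(PP\N))\N
  [3,6] PP\N   >
    [3,5] (PP\N)/NP   >
      [3,4] "that" : ((PP\N)/NP)/PP
      [4,5] "river" : PP
    [5,6] "plan" : NP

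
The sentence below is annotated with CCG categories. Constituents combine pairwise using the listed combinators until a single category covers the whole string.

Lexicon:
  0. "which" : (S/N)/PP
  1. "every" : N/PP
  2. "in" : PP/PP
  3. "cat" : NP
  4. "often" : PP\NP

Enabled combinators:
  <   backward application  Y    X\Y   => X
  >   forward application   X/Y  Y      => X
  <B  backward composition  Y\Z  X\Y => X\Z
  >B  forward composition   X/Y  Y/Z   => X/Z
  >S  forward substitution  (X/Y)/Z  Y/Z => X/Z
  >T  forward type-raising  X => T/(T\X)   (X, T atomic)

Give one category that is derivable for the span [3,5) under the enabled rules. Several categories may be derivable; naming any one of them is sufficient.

[0,5] S   >
  [0,3] S/PP   >S
    [0,1] "which" : (S/N)/PP
    [1,3] N/PP   >B
      [1,2] "every" : N/PP
      [2,3] "in" : PP/PP
  [3,5] PP   <
    [3,4] "cat" : NP
    [4,5] "often" : PP\NP

PP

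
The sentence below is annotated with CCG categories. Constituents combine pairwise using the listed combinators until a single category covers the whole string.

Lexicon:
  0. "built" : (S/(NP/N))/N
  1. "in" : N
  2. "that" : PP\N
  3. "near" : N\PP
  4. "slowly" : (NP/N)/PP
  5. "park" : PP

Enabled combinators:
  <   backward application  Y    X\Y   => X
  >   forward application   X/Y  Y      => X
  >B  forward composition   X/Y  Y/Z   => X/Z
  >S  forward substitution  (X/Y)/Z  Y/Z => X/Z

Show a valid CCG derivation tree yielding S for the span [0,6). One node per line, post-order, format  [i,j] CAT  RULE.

[0,1] (S/(NP/N))/N  lex  "built"
[1,2] N  lex  "in"
[2,3] PP\N  lex  "that"
[1,3] PP  <  k=2
[3,4] N\PP  lex  "near"
[1,4] N  <  k=3
[0,4] S/(NP/N)  >  k=1
[4,5] (NP/N)/PP  lex  "slowly"
[5,6] PP  lex  "park"
[4,6] NP/N  >  k=5
[0,6] S  >  k=4

[0,6] S   >
  [0,4] S/(NP/N)   >
    [0,1] "built" : (S/(NP/N))/N
    [1,4] N   <
      [1,3] PP   <
        [1,2] "in" : N
        [2,3] "that" : PP\N
      [3,4] "near" : N\PP
  [4,6] NP/N   >
    [4,5] "slowly" : (NP/N)/PP
    [5,6] "park" : PP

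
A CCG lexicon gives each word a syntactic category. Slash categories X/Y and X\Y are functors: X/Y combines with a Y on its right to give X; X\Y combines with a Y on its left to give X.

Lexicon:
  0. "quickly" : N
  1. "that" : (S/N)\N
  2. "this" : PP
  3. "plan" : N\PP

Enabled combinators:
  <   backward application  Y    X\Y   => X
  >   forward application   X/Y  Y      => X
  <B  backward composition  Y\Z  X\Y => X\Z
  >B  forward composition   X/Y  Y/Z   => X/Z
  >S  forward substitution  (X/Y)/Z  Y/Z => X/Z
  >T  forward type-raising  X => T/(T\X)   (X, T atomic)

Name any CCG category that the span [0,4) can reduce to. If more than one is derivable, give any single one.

[0,4] S   >
  [0,2] S/N   <
    [0,1] "quickly" : N
    [1,2] "that" : (S/N)\N
  [2,4] N   <
    [2,3] "this" : PP
    [3,4] "plan" : N\PP

S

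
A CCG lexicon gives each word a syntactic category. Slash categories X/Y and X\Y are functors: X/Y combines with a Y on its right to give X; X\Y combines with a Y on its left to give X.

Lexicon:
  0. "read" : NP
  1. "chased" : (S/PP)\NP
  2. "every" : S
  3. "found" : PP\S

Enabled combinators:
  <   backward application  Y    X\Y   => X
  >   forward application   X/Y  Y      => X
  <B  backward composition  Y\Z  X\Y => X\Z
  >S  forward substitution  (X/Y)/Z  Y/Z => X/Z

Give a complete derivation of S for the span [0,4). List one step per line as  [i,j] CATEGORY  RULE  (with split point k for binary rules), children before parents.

[0,1] NP  lex  "read"
[1,2] (S/PP)\NP  lex  "chased"
[0,2] S/PP  <  k=1
[2,3] S  lex  "every"
[3,4] PP\S  lex  "found"
[2,4] PP  <  k=3
[0,4] S  >  k=2

[0,4] S   >
  [0,2] S/PP   <
    [0,1] "read" : NP
    [1,2] "chased" : (S/PP)\NP
  [2,4] PP   <
    [2,3] "every" : S
    [3,4] "found" : PP\S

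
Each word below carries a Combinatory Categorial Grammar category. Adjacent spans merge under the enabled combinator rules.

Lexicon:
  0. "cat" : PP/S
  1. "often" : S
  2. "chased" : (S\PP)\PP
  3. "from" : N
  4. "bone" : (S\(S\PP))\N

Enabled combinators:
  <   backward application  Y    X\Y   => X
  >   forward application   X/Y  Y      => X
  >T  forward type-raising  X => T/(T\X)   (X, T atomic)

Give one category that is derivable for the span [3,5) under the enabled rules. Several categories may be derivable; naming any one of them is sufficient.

S\(S\PP)

[0,5] S   <
  [0,3] S\PP   <
    [0,2] PP   >
      [0,1] "cat" : PP/S
      [1,2] "often" : S
    [2,3] "chased" : (S\PP)\PP
  [3,5] S\(S\PP)   <
    [3,4] "from" : N
    [4,5] "bone" : (S\(S\PP))\N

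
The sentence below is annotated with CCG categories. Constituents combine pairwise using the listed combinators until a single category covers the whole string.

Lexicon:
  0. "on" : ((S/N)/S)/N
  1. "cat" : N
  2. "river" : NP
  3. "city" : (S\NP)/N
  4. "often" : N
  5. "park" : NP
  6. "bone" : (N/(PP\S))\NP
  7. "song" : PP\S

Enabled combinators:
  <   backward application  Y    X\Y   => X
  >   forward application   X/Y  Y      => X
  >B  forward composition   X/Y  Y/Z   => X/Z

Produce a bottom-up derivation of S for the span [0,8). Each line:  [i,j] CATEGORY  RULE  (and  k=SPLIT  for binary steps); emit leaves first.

[0,1] ((S/N)/S)/N  lex  "on"
[1,2] N  lex  "cat"
[0,2] (S/N)/S  >  k=1
[2,3] NP  lex  "river"
[3,4] (S\NP)/N  lex  "city"
[4,5] N  lex  "often"
[3,5] S\NP  >  k=4
[2,5] S  <  k=3
[0,5] S/N  >  k=2
[5,6] NP  lex  "park"
[6,7] (N/(PP\S))\NP  lex  "bone"
[5,7] N/(PP\S)  <  k=6
[7,8] PP\S  lex  "song"
[5,8] N  >  k=7
[0,8] S  >  k=5

[0,8] S   >
  [0,5] S/N   >
    [0,2] (S/N)/S   >
      [0,1] "on" : ((S/N)/S)/N
      [1,2] "cat" : N
    [2,5] S   <
      [2,3] "river" : NP
      [3,5] S\NP   >
        [3,4] "city" : (S\NP)/N
        [4,5] "often" : N
  [5,8] N   >
    [5,7] N/(PP\S)   <
      [5,6] "park" : NP
      [6,7] "bone" : (N/(PP\S))\NP
    [7,8] "song" : PP\S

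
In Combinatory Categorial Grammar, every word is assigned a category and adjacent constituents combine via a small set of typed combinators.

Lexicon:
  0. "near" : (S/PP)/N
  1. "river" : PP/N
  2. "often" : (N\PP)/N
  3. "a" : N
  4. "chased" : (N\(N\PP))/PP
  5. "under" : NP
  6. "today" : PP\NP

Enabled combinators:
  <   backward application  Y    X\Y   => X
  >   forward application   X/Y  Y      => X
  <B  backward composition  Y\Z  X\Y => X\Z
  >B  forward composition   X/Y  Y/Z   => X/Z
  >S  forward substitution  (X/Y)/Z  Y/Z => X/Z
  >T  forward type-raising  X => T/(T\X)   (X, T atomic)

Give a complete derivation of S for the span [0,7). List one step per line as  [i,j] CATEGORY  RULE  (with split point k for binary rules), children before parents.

[0,1] (S/PP)/N  lex  "near"
[1,2] PP/N  lex  "river"
[0,2] S/N  >S  k=1
[2,3] (N\PP)/N  lex  "often"
[3,4] N  lex  "a"
[2,4] N\PP  >  k=3
[4,5] (N\(N\PP))/PP  lex  "chased"
[5,6] NP  lex  "under"
[5,6] PP/(PP\NP)  >T
[6,7] PP\NP  lex  "today"
[5,7] PP  >  k=6
[4,7] N\(N\PP)  >  k=5
[2,7] N  <  k=4
[0,7] S  >  k=2

[0,7] S   >
  [0,2] S/N   >S
    [0,1] "near" : (S/PP)/N
    [1,2] "river" : PP/N
  [2,7] N   <
    [2,4] N\PP   >
      [2,3] "often" : (N\PP)/N
      [3,4] "a" : N
    [4,7] N\(N\PP)   >
      [4,5] "chased" : (N\(N\PP))/PP
      [5,7] PP   >
        [5,6] PP/(PP\NP)   >T
          [5,6] "under" : NP
        [6,7] "today" : PP\NP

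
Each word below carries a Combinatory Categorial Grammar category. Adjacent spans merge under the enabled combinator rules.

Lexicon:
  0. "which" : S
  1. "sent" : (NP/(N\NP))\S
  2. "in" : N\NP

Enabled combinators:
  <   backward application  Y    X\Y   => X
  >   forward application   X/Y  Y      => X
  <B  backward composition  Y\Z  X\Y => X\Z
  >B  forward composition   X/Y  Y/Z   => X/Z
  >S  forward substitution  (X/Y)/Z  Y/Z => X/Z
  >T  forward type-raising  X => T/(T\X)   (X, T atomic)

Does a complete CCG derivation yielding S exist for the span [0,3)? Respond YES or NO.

S (NP/(N\NP))\S N\NP
CKY chart[0,3] = {N/(N\NP), NP, NP/(NP\NP), PP/(PP\NP), S/(S\NP)}; S ∉ chart

NO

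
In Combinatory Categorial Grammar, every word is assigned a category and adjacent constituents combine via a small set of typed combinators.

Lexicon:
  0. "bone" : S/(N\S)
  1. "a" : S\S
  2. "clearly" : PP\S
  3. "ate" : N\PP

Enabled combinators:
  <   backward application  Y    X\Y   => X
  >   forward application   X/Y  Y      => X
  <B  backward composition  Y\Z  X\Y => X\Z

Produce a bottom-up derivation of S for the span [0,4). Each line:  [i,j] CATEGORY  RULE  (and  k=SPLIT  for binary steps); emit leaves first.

[0,1] S/(N\S)  lex  "bone"
[1,2] S\S  lex  "a"
[2,3] PP\S  lex  "clearly"
[1,3] PP\S  <B  k=2
[3,4] N\PP  lex  "ate"
[1,4] N\S  <B  k=3
[0,4] S  >  k=1

[0,4] S   >
  [0,1] "bone" : S/(N\S)
  [1,4] N\S   <B
    [1,3] PP\S   <B
      [1,2] "a" : S\S
      [2,3] "clearly" : PP\S
    [3,4] "ate" : N\PP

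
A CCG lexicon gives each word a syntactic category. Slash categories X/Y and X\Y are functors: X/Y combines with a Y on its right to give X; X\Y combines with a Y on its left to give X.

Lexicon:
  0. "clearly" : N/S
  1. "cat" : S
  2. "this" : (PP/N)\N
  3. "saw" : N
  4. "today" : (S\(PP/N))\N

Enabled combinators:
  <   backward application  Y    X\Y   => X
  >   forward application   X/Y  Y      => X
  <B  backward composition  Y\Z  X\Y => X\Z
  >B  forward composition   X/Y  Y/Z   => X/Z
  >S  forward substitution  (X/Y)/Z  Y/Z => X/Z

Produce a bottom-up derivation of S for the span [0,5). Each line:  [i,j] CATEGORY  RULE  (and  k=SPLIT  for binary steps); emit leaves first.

[0,5] S   <
  [0,3] PP/N   <
    [0,2] N   >
      [0,1] "clearly" : N/S
      [1,2] "cat" : S
    [2,3] "this" : (PP/N)\N
  [3,5] S\(PP/N)   <
    [3,4] "saw" : N
    [4,5] "today" : (S\(PP/N))\N

[0,1] N/S  lex  "clearly"
[1,2] S  lex  "cat"
[0,2] N  >  k=1
[2,3] (PP/N)\N  lex  "this"
[0,3] PP/N  <  k=2
[3,4] N  lex  "saw"
[4,5] (S\(PP/N))\N  lex  "today"
[3,5] S\(PP/N)  <  k=4
[0,5] S  <  k=3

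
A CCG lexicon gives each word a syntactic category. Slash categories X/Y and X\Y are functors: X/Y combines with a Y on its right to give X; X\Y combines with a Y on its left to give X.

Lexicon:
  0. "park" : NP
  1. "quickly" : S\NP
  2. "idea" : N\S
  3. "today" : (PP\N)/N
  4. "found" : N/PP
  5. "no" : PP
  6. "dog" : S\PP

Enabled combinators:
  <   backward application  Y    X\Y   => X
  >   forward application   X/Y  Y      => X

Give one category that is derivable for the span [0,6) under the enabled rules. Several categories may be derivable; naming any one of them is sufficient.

[0,7] S   <
  [0,6] PP   <
    [0,3] N   <
      [0,2] S   <
        [0,1] "park" : NP
        [1,2] "quickly" : S\NP
      [2,3] "idea" : N\S
    [3,6] PP\N   >
      [3,4] "today" : (PP\N)/N
      [4,6] N   >
        [4,5] "found" : N/PP
        [5,6] "no" : PP
  [6,7] "dog" : S\PP

PP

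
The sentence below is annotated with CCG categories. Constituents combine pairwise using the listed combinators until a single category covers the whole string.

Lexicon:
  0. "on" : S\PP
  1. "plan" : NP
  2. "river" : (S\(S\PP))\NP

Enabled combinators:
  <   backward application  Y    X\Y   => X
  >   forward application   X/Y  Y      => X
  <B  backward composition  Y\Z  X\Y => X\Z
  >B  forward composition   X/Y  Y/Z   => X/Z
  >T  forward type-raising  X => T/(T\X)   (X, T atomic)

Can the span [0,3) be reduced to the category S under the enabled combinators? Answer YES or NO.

[0,3] S   <
  [0,1] "on" : S\PP
  [1,3] S\(S\PP)   <
    [1,2] "plan" : NP
    [2,3] "river" : (S\(S\PP))\NP

YES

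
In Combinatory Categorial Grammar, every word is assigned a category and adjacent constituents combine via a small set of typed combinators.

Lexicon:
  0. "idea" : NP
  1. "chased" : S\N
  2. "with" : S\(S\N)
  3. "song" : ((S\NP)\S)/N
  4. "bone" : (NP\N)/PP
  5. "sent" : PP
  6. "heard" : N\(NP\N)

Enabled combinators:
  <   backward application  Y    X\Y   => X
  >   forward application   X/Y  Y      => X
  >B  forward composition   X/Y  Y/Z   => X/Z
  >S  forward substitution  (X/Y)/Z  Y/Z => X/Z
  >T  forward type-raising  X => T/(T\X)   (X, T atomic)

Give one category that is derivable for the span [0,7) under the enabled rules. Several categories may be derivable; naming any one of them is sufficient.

S

[0,7] S   <
  [0,1] "idea" : NP
  [1,7] S\NP   <
    [1,3] S   <
      [1,2] "chased" : S\N
      [2,3] "with" : S\(S\N)
    [3,7] (S\NP)\S   >
      [3,4] "song" : ((S\NP)\S)/N
      [4,7] N   <
        [4,6] NP\N   >
          [4,5] "bone" : (NP\N)/PP
          [5,6] "sent" : PP
        [6,7] "heard" : N\(NP\N)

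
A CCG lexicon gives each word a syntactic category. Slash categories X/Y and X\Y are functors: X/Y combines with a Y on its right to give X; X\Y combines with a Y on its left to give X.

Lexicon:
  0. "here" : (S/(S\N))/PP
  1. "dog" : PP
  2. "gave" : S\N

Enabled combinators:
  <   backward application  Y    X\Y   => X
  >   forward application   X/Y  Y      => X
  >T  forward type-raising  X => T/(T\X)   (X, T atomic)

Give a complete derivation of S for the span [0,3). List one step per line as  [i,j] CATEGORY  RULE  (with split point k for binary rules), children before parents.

[0,1] (S/(S\N))/PP  lex  "here"
[1,2] PP  lex  "dog"
[0,2] S/(S\N)  >  k=1
[2,3] S\N  lex  "gave"
[0,3] S  >  k=2

[0,3] S   >
  [0,2] S/(S\N)   >
    [0,1] "here" : (S/(S\N))/PP
    [1,2] "dog" : PP
  [2,3] "gave" : S\N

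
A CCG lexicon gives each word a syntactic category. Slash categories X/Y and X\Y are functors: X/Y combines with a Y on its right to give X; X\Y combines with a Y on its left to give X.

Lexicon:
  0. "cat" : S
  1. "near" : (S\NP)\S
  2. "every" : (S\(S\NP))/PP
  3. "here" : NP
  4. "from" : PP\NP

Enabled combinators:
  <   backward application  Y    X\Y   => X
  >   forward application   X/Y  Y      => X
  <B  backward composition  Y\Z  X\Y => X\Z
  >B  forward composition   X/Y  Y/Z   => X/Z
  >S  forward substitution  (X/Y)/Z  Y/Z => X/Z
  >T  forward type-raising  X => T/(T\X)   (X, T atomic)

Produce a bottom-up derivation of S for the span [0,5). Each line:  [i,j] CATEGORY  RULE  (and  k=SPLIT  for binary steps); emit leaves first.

[0,5] S   <
  [0,2] S\NP   <
    [0,1] "cat" : S
    [1,2] "near" : (S\NP)\S
  [2,5] S\(S\NP)   >
    [2,3] "every" : (S\(S\NP))/PP
    [3,5] PP   <
      [3,4] "here" : NP
      [4,5] "from" : PP\NP

[0,1] S  lex  "cat"
[1,2] (S\NP)\S  lex  "near"
[0,2] S\NP  <  k=1
[2,3] (S\(S\NP))/PP  lex  "every"
[3,4] NP  lex  "here"
[4,5] PP\NP  lex  "from"
[3,5] PP  <  k=4
[2,5] S\(S\NP)  >  k=3
[0,5] S  <  k=2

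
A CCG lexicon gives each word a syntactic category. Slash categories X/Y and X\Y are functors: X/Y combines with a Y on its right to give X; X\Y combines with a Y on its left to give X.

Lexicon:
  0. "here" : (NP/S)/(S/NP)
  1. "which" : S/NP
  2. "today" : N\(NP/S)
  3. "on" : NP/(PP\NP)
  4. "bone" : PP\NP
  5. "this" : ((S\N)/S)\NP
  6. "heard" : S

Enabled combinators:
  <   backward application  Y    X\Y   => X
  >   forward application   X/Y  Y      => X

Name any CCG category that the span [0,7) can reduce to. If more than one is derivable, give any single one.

S

[0,7] S   <
  [0,3] N   <
    [0,2] NP/S   >
      [0,1] "here" : (NP/S)/(S/NP)
      [1,2] "which" : S/NP
    [2,3] "today" : N\(NP/S)
  [3,7] S\N   >
    [3,6] (S\N)/S   <
      [3,5] NP   >
        [3,4] "on" : NP/(PP\NP)
        [4,5] "bone" : PP\NP
      [5,6] "this" : ((S\N)/S)\NP
    [6,7] "heard" : S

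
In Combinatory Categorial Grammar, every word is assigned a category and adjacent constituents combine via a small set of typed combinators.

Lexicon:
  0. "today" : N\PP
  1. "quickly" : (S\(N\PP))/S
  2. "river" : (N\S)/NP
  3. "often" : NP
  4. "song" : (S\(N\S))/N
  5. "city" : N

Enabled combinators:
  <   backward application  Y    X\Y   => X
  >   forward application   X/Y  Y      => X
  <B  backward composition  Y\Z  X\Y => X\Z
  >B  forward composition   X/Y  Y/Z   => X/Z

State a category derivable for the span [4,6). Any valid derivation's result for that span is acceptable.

[0,6] S   <
  [0,1] "today" : N\PP
  [1,6] S\(N\PP)   >
    [1,2] "quickly" : (S\(N\PP))/S
    [2,6] S   <
      [2,4] N\S   >
        [2,3] "river" : (N\S)/NP
        [3,4] "often" : NP
      [4,6] S\(N\S)   >
        [4,5] "song" : (S\(N\S))/N
        [5,6] "city" : N

S\(N\S)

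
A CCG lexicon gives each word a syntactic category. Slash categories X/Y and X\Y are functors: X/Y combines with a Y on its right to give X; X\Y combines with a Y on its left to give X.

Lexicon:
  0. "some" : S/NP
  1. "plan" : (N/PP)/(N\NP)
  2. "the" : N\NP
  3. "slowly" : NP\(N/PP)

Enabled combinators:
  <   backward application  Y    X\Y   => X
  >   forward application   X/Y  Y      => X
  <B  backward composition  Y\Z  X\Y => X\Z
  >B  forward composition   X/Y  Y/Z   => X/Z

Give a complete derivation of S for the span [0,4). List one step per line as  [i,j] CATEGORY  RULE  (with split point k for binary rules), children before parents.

[0,1] S/NP  lex  "some"
[1,2] (N/PP)/(N\NP)  lex  "plan"
[2,3] N\NP  lex  "the"
[1,3] N/PP  >  k=2
[3,4] NP\(N/PP)  lex  "slowly"
[1,4] NP  <  k=3
[0,4] S  >  k=1

[0,4] S   >
  [0,1] "some" : S/NP
  [1,4] NP   <
    [1,3] N/PP   >
      [1,2] "plan" : (N/PP)/(N\NP)
      [2,3] "the" : N\NP
    [3,4] "slowly" : NP\(N/PP)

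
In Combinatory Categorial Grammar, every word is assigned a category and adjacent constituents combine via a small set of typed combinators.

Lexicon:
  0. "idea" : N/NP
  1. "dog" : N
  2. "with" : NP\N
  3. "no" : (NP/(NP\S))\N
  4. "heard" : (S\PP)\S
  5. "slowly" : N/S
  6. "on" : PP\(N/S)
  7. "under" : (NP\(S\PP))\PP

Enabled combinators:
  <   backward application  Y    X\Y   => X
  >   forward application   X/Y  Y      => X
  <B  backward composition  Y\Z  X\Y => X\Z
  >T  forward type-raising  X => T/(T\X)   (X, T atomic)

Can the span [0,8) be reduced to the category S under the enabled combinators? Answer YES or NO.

N/NP N NP\N (NP/(NP\S))\N (S\PP)\S N/S PP\(N/S) (NP\(S\PP))\PP
CKY chart[0,8] = {N/(N\NP), NP, NP/(NP\NP), PP/(PP\NP), S/(S\NP)}; S ∉ chart

NO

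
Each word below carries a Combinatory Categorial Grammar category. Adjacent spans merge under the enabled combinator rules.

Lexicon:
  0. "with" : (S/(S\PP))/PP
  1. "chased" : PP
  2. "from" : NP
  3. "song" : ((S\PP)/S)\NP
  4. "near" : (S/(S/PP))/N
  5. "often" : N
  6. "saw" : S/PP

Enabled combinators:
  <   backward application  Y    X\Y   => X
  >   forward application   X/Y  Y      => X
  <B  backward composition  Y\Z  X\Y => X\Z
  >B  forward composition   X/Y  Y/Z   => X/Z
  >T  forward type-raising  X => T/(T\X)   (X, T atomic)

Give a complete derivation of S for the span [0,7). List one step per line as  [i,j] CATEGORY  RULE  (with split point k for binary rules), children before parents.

[0,1] (S/(S\PP))/PP  lex  "with"
[1,2] PP  lex  "chased"
[0,2] S/(S\PP)  >  k=1
[2,3] NP  lex  "from"
[3,4] ((S\PP)/S)\NP  lex  "song"
[2,4] (S\PP)/S  <  k=3
[4,5] (S/(S/PP))/N  lex  "near"
[5,6] N  lex  "often"
[4,6] S/(S/PP)  >  k=5
[6,7] S/PP  lex  "saw"
[4,7] S  >  k=6
[2,7] S\PP  >  k=4
[0,7] S  >  k=2

[0,7] S   >
  [0,2] S/(S\PP)   >
    [0,1] "with" : (S/(S\PP))/PP
    [1,2] "chased" : PP
  [2,7] S\PP   >
    [2,4] (S\PP)/S   <
      [2,3] "from" : NP
      [3,4] "song" : ((S\PP)/S)\NP
    [4,7] S   >
      [4,6] S/(S/PP)   >
        [4,5] "near" : (S/(S/PP))/N
        [5,6] "often" : N
      [6,7] "saw" : S/PP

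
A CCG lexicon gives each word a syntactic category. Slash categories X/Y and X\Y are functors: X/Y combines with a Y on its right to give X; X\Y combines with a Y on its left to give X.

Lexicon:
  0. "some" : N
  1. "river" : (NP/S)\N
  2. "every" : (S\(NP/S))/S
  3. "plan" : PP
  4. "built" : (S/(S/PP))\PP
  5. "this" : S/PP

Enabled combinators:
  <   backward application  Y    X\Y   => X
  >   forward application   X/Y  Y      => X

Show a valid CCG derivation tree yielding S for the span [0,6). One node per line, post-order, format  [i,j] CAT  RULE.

[0,6] S   <
  [0,2] NP/S   <
    [0,1] "some" : N
    [1,2] "river" : (NP/S)\N
  [2,6] S\(NP/S)   >
    [2,3] "every" : (S\(NP/S))/S
    [3,6] S   >
      [3,5] S/(S/PP)   <
        [3,4] "plan" : PP
        [4,5] "built" : (S/(S/PP))\PP
      [5,6] "this" : S/PP

[0,1] N  lex  "some"
[1,2] (NP/S)\N  lex  "river"
[0,2] NP/S  <  k=1
[2,3] (S\(NP/S))/S  lex  "every"
[3,4] PP  lex  "plan"
[4,5] (S/(S/PP))\PP  lex  "built"
[3,5] S/(S/PP)  <  k=4
[5,6] S/PP  lex  "this"
[3,6] S  >  k=5
[2,6] S\(NP/S)  >  k=3
[0,6] S  <  k=2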